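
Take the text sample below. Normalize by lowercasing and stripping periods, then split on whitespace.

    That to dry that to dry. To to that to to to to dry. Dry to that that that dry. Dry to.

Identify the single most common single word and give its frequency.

"to", 10 times

Unigram frequencies (highest first):
  to: 10
  that: 6
  dry: 6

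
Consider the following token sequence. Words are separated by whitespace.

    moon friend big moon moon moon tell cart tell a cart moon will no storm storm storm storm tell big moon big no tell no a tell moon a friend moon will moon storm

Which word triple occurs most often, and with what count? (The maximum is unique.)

Trigram frequencies (highest first):
  storm storm storm: 2
  moon friend big: 1
  friend big moon: 1
  big moon moon: 1
  moon moon moon: 1
  moon moon tell: 1
  … (25 more, each ≤ 1)

"storm storm storm", 2 times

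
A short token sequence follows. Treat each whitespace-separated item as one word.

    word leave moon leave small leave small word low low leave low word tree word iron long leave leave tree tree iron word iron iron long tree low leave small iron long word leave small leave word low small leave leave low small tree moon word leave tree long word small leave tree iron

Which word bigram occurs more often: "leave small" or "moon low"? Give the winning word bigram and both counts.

"leave small": 4 occurrences
"moon low": 0 occurrences

"leave small" (4 vs 0)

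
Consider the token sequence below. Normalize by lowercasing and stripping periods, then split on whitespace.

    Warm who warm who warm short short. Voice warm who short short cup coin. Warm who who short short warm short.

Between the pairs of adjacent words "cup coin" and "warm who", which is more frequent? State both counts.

"warm who" (4 vs 1)

"cup coin": 1 occurrence
"warm who": 4 occurrences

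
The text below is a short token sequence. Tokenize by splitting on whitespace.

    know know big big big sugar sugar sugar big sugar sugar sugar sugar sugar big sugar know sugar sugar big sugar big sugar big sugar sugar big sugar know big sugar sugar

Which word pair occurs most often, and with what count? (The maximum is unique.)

Bigram frequencies (highest first):
  sugar sugar: 9
  big sugar: 8
  sugar big: 6
  know big: 2
  big big: 2
  sugar know: 2
  … (2 more, each ≤ 1)

"sugar sugar", 9 times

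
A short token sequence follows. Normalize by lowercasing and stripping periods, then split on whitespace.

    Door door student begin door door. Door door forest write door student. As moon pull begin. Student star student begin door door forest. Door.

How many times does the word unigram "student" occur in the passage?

Scanning the 24 tokens for "student":
  position 3: student
  position 12: student
  position 17: student
  position 19: student

4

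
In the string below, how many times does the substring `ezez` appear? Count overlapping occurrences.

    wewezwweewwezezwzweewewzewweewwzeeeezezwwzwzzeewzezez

3

Sliding a length-4 window over the 53 characters (50 positions):
  position 12–15: ezez
  position 36–39: ezez
  position 50–53: ezez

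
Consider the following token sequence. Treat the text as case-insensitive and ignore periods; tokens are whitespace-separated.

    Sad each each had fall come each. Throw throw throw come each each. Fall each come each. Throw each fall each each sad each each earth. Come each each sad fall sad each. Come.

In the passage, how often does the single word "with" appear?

0

Scanning the 34 tokens for "with":
  (none found)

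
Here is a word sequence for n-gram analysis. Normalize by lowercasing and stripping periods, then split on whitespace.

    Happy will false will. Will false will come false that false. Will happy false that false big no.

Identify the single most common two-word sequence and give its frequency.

Bigram frequencies (highest first):
  false will: 3
  will false: 2
  false that: 2
  that false: 2
  happy will: 1
  will will: 1
  … (6 more, each ≤ 1)

"false will", 3 times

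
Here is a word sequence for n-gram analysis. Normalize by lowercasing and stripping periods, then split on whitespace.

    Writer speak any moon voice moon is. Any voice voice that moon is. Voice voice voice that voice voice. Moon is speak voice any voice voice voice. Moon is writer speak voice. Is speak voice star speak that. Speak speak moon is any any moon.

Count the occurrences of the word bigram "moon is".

Scanning the 44 overlapping bigram windows for "moon is":
  position 6–7: moon is
  position 12–13: moon is
  position 20–21: moon is
  position 28–29: moon is
  position 41–42: moon is

5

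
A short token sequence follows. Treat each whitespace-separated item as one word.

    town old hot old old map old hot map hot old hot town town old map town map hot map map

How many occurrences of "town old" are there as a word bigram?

Scanning the 20 overlapping bigram windows for "town old":
  position 1–2: town old
  position 14–15: town old

2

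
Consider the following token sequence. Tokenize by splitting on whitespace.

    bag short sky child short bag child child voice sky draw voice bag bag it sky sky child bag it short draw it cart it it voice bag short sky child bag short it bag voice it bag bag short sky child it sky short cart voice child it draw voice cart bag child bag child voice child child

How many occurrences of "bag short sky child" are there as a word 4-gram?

Scanning the 56 overlapping 4-gram windows for "bag short sky child":
  position 1–4: bag short sky child
  position 28–31: bag short sky child
  position 39–42: bag short sky child

3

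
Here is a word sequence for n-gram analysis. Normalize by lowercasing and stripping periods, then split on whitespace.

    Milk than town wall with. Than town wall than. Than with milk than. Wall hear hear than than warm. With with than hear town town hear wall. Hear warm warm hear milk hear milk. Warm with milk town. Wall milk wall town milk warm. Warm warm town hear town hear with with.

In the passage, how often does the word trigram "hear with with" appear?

Scanning the 50 overlapping trigram windows for "hear with with":
  position 50–52: hear with with

1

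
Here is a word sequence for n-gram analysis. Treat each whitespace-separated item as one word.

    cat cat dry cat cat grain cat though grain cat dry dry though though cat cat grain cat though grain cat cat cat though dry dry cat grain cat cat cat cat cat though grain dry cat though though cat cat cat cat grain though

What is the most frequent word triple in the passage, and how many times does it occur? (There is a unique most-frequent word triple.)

Trigram frequencies (highest first):
  cat cat cat: 6
  cat cat grain: 3
  cat grain cat: 3
  cat though grain: 3
  grain cat though: 2
  though grain cat: 2
  … (20 more, each ≤ 2)

"cat cat cat", 6 times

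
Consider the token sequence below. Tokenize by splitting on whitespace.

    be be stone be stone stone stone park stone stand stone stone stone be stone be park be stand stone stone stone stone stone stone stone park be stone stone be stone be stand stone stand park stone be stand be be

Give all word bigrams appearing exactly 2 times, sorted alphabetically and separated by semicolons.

Bigram counts meeting the condition (exactly 2 times):
  be be: 2
  park be: 2
  park stone: 2
  stone park: 2
  stone stand: 2

be be; park be; park stone; stone park; stone stand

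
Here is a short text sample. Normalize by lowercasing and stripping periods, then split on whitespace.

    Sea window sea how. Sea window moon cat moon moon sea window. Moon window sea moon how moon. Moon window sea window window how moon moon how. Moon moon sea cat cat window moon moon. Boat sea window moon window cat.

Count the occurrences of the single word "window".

10

Scanning the 41 tokens for "window":
  position 2: window
  position 6: window
  position 12: window
  position 14: window
  position 20: window
  position 22: window
  position 23: window
  position 33: window
  position 38: window
  position 40: window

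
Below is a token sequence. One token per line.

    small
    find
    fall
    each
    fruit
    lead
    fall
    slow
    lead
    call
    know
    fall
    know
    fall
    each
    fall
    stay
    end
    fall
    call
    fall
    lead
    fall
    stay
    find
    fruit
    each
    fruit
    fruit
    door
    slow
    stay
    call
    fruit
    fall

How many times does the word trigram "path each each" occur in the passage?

Scanning the 33 overlapping trigram windows for "path each each":
  (none found)

0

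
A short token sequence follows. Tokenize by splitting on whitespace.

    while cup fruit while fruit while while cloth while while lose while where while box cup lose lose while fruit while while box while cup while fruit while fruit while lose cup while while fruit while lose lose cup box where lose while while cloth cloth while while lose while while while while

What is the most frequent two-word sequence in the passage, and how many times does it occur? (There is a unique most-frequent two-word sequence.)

"while while", 9 times

Bigram frequencies (highest first):
  while while: 9
  fruit while: 6
  while fruit: 5
  while lose: 4
  lose while: 4
  while cup: 2
  … (16 more, each ≤ 2)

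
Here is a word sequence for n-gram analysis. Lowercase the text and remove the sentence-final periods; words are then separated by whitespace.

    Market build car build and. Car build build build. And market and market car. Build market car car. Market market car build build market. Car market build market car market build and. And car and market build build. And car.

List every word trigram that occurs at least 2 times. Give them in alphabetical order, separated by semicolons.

Trigram counts meeting the condition (at least 2 times):
  build and car: 2
  build build and: 2
  build market car: 3
  car build build: 2
  car market build: 2
  market car build: 2
  market car market: 2

build and car; build build and; build market car; car build build; car market build; market car build; market car market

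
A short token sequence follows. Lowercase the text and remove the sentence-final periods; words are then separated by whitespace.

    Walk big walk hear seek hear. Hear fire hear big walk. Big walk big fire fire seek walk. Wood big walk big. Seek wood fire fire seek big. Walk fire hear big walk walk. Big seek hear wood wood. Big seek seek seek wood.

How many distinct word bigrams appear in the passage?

24

44 tokens → 43 bigram windows in total.
Repeated bigrams (each contributes count−1 duplicates):
  big walk: 6
  walk big: 5
  big seek: 3
  fire fire: 2
  fire hear: 2
  fire seek: 2
  hear big: 2
  seek hear: 2
  … (3 more repeated)
19 duplicate windows → 43 − 19 = 24 distinct.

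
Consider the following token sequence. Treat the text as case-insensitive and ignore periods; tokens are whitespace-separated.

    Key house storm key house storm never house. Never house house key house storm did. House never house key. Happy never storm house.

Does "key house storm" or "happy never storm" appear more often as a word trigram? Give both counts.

"key house storm" (3 vs 1)

"key house storm": 3 occurrences
"happy never storm": 1 occurrence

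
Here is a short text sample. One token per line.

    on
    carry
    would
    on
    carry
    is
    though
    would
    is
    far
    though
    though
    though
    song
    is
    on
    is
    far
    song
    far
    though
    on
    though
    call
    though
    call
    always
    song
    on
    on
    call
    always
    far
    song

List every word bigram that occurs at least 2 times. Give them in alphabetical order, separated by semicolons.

call always; far song; far though; is far; on carry; though call; though though

Bigram counts meeting the condition (at least 2 times):
  call always: 2
  far song: 2
  far though: 2
  is far: 2
  on carry: 2
  though call: 2
  though though: 2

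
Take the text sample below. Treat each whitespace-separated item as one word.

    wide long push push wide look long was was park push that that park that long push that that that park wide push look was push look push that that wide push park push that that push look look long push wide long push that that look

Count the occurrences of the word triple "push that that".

5

Scanning the 45 overlapping trigram windows for "push that that":
  position 11–13: push that that
  position 17–19: push that that
  position 28–30: push that that
  position 34–36: push that that
  position 44–46: push that that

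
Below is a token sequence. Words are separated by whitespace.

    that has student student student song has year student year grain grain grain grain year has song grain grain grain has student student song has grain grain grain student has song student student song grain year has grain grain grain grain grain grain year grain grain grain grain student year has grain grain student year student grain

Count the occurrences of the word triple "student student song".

Scanning the 55 overlapping trigram windows for "student student song":
  position 4–6: student student song
  position 22–24: student student song
  position 32–34: student student song

3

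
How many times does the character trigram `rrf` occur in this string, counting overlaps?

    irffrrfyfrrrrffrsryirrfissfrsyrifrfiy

Sliding a length-3 window over the 37 characters (35 positions):
  position 5–7: rrf
  position 12–14: rrf
  position 21–23: rrf

3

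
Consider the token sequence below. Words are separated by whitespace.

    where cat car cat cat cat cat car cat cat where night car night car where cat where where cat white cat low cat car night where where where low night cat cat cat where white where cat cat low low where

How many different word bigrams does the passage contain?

42 tokens → 41 bigram windows in total.
Repeated bigrams (each contributes count−1 duplicates):
  cat cat: 7
  where cat: 4
  cat car: 3
  cat where: 3
  where where: 3
  car cat: 2
  car night: 2
  cat low: 2
  … (1 more repeated)
19 duplicate windows → 41 − 19 = 22 distinct.

22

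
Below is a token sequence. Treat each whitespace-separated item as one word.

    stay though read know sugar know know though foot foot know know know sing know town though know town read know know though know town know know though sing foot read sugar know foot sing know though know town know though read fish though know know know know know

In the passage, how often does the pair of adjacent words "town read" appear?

1

Scanning the 48 overlapping bigram windows for "town read":
  position 19–20: town read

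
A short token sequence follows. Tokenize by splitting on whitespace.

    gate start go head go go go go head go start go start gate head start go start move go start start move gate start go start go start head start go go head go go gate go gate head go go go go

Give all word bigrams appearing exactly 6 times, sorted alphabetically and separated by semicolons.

go start; start go

Bigram counts meeting the condition (exactly 6 times):
  go start: 6
  start go: 6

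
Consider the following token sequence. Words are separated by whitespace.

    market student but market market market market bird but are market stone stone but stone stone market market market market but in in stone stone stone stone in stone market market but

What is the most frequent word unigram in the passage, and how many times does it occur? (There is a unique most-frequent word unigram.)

"market", 12 times

Unigram frequencies (highest first):
  market: 12
  stone: 9
  but: 5
  in: 3
  student: 1
  bird: 1
  … (1 more, each ≤ 1)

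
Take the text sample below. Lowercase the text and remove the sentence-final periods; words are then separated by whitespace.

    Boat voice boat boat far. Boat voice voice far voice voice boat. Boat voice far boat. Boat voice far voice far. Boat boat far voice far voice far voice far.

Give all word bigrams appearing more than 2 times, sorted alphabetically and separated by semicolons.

boat boat; boat voice; far boat; far voice; voice far

Bigram counts meeting the condition (more than 2 times):
  boat boat: 4
  boat voice: 4
  far boat: 3
  far voice: 5
  voice far: 7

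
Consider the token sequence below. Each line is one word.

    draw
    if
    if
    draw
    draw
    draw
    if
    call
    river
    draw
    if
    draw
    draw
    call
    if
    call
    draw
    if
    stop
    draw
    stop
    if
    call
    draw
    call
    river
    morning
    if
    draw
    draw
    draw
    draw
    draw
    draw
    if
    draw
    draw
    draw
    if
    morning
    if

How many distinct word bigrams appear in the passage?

17

41 tokens → 40 bigram windows in total.
Repeated bigrams (each contributes count−1 duplicates):
  draw draw: 10
  draw if: 6
  if draw: 4
  if call: 3
  call draw: 2
  call river: 2
  draw call: 2
  morning if: 2
23 duplicate windows → 40 − 23 = 17 distinct.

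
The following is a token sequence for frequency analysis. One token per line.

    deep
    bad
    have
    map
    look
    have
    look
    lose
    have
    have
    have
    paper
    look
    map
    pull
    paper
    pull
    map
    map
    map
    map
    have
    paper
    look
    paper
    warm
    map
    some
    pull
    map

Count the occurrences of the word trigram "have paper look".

2

Scanning the 28 overlapping trigram windows for "have paper look":
  position 11–13: have paper look
  position 22–24: have paper look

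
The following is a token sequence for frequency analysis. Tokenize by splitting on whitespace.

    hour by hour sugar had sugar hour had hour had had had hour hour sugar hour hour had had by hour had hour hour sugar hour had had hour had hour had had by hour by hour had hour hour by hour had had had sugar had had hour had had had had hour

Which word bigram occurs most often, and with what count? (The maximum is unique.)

"had had", 11 times

Bigram frequencies (highest first):
  had had: 11
  hour had: 10
  had hour: 8
  by hour: 5
  hour hour: 4
  hour by: 3
  … (5 more, each ≤ 3)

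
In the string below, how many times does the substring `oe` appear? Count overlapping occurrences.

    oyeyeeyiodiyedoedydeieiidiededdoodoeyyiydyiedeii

Sliding a length-2 window over the 48 characters (47 positions):
  position 15–16: oe
  position 35–36: oe

2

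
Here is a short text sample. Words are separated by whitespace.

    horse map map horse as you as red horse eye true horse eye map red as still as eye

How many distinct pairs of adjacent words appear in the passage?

19 tokens → 18 bigram windows in total.
Repeated bigrams (each contributes count−1 duplicates):
  horse eye: 2
1 duplicate windows → 18 − 1 = 17 distinct.

17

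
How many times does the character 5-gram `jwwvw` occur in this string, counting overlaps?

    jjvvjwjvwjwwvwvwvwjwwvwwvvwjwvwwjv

2

Sliding a length-5 window over the 34 characters (30 positions):
  position 10–14: jwwvw
  position 19–23: jwwvw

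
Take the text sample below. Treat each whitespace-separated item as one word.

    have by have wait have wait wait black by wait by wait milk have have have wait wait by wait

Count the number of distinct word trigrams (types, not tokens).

20 tokens → 18 trigram windows in total.
Repeated trigrams (each contributes count−1 duplicates):
  have wait wait: 2
  wait by wait: 2
2 duplicate windows → 18 − 2 = 16 distinct.

16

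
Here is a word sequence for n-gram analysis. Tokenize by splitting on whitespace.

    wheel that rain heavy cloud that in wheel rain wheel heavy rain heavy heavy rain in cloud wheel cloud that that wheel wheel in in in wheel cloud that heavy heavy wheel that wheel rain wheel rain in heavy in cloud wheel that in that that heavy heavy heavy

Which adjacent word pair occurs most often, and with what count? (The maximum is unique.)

"heavy heavy", 4 times

Bigram frequencies (highest first):
  heavy heavy: 4
  wheel that: 3
  cloud that: 3
  wheel rain: 3
  rain heavy: 2
  that in: 2
  … (20 more, each ≤ 2)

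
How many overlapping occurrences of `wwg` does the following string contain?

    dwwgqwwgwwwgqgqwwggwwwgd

Sliding a length-3 window over the 24 characters (22 positions):
  position 2–4: wwg
  position 6–8: wwg
  position 10–12: wwg
  position 16–18: wwg
  position 21–23: wwg

5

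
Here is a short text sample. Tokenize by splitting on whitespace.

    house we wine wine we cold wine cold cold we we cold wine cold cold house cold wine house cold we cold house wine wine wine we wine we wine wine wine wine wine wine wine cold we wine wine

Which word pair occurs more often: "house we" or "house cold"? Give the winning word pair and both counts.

"house cold" (2 vs 1)

"house we": 1 occurrence
"house cold": 2 occurrences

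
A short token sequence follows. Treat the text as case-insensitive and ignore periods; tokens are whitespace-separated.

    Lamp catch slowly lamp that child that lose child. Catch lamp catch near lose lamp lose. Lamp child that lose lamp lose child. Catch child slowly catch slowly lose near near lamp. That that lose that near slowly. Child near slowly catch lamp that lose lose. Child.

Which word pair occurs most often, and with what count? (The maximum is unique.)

"that lose", 4 times

Bigram frequencies (highest first):
  that lose: 4
  lamp that: 3
  lose child: 3
  lose lamp: 3
  lamp catch: 2
  catch slowly: 2
  … (23 more, each ≤ 2)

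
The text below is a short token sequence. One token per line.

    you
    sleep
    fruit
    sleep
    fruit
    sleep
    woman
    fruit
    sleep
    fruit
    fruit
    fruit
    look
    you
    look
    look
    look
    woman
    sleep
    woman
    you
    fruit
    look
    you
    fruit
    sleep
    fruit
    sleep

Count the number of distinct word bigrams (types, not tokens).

28 tokens → 27 bigram windows in total.
Repeated bigrams (each contributes count−1 duplicates):
  fruit sleep: 5
  sleep fruit: 4
  fruit fruit: 2
  fruit look: 2
  look look: 2
  look you: 2
  sleep woman: 2
  you fruit: 2
13 duplicate windows → 27 − 13 = 14 distinct.

14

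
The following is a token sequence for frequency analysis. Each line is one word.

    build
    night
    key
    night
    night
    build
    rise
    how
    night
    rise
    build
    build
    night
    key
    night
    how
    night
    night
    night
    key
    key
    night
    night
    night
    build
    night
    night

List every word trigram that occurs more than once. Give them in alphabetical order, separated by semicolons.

build night key; key night night; night key night; night night build; night night night

Trigram counts meeting the condition (more than once):
  build night key: 2
  key night night: 2
  night key night: 2
  night night build: 2
  night night night: 2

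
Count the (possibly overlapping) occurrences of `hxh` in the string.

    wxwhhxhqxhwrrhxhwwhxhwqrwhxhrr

Sliding a length-3 window over the 30 characters (28 positions):
  position 5–7: hxh
  position 14–16: hxh
  position 19–21: hxh
  position 26–28: hxh

4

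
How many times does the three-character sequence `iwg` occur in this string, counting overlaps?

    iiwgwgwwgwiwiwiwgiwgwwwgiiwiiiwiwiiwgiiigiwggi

Sliding a length-3 window over the 46 characters (44 positions):
  position 2–4: iwg
  position 15–17: iwg
  position 18–20: iwg
  position 35–37: iwg
  position 42–44: iwg

5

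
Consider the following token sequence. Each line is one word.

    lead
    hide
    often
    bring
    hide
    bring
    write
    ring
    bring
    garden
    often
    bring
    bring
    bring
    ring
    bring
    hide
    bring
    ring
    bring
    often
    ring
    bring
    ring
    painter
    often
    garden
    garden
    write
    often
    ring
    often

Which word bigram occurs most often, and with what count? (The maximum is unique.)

Bigram frequencies (highest first):
  ring bring: 4
  bring ring: 3
  often bring: 2
  bring hide: 2
  hide bring: 2
  bring bring: 2
  … (15 more, each ≤ 2)

"ring bring", 4 times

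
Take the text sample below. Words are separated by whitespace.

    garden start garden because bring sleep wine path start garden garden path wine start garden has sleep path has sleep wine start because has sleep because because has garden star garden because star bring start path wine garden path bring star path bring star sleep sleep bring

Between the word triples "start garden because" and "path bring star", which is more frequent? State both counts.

"start garden because": 1 occurrence
"path bring star": 2 occurrences

"path bring star" (2 vs 1)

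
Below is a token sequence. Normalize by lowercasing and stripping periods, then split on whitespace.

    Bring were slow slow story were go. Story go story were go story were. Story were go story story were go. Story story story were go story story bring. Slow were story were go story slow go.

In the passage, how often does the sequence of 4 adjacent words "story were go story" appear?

Scanning the 34 overlapping 4-gram windows for "story were go story":
  position 5–8: story were go story
  position 10–13: story were go story
  position 15–18: story were go story
  position 19–22: story were go story
  position 24–27: story were go story
  position 32–35: story were go story

6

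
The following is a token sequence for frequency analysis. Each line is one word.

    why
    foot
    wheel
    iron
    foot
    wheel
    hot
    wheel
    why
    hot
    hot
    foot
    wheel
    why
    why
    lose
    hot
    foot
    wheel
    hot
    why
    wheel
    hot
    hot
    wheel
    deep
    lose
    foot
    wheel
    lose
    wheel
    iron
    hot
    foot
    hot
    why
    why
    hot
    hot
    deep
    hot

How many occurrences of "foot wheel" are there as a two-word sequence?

5

Scanning the 40 overlapping bigram windows for "foot wheel":
  position 2–3: foot wheel
  position 5–6: foot wheel
  position 12–13: foot wheel
  position 18–19: foot wheel
  position 28–29: foot wheel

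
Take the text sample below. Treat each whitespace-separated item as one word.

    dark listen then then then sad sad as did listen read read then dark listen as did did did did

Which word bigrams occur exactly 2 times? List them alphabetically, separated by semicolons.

Bigram counts meeting the condition (exactly 2 times):
  as did: 2
  dark listen: 2
  then then: 2

as did; dark listen; then then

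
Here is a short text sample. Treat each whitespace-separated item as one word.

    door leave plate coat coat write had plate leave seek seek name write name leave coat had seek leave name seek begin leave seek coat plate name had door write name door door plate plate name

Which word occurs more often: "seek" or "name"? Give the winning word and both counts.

"name" (6 vs 5)

"seek": 5 occurrences
"name": 6 occurrences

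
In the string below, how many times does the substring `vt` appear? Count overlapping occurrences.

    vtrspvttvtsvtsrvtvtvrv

Sliding a length-2 window over the 22 characters (21 positions):
  position 1–2: vt
  position 6–7: vt
  position 9–10: vt
  position 12–13: vt
  position 16–17: vt
  position 18–19: vt

6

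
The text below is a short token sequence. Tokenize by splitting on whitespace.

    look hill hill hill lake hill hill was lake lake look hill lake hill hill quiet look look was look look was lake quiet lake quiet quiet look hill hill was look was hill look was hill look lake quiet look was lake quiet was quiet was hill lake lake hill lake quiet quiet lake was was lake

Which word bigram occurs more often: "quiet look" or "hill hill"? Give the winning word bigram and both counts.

"hill hill" (5 vs 3)

"quiet look": 3 occurrences
"hill hill": 5 occurrences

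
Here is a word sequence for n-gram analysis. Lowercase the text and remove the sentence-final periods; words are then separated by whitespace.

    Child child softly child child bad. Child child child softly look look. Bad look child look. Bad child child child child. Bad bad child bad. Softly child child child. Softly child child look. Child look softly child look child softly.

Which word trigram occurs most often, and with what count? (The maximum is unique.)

"child child child", 4 times

Trigram frequencies (highest first):
  child child child: 4
  child child softly: 3
  softly child child: 3
  child softly child: 2
  child child bad: 2
  bad child child: 2
  … (20 more, each ≤ 2)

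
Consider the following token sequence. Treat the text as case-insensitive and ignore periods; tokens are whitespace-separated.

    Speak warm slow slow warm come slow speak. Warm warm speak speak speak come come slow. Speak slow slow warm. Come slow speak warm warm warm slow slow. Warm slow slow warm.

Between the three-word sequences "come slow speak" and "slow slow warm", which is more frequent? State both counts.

"come slow speak": 3 occurrences
"slow slow warm": 4 occurrences

"slow slow warm" (4 vs 3)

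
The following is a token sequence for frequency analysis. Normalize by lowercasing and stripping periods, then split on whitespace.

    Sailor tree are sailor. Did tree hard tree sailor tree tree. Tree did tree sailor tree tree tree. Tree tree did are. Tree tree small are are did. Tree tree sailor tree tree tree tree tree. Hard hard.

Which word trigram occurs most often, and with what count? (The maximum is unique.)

Trigram frequencies (highest first):
  tree tree tree: 7
  tree sailor tree: 3
  sailor tree tree: 3
  tree tree did: 2
  sailor tree are: 1
  tree are sailor: 1
  … (19 more, each ≤ 1)

"tree tree tree", 7 times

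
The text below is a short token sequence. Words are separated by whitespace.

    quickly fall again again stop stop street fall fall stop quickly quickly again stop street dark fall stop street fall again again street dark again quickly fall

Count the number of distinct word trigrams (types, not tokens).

27 tokens → 25 trigram windows in total.
Repeated trigrams (each contributes count−1 duplicates):
  fall again again: 2
  stop street fall: 2
2 duplicate windows → 25 − 2 = 23 distinct.

23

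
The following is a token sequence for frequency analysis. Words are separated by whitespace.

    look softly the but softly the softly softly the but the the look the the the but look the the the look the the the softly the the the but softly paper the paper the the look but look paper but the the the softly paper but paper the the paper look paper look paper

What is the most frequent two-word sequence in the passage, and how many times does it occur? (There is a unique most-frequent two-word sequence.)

Bigram frequencies (highest first):
  the the: 13
  softly the: 4
  the but: 4
  the softly: 3
  the look: 3
  look the: 3
  … (13 more, each ≤ 3)

"the the", 13 times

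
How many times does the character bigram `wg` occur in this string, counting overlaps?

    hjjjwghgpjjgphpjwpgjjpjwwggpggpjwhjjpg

2

Sliding a length-2 window over the 38 characters (37 positions):
  position 5–6: wg
  position 25–26: wg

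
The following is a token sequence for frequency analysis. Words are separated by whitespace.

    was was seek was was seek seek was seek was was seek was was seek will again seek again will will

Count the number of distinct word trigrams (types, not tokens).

12

21 tokens → 19 trigram windows in total.
Repeated trigrams (each contributes count−1 duplicates):
  was was seek: 4
  seek was was: 3
  was seek was: 3
7 duplicate windows → 19 − 7 = 12 distinct.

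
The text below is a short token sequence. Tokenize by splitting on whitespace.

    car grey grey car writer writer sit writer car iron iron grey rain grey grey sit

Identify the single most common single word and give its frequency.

"grey", 5 times

Unigram frequencies (highest first):
  grey: 5
  car: 3
  writer: 3
  sit: 2
  iron: 2
  rain: 1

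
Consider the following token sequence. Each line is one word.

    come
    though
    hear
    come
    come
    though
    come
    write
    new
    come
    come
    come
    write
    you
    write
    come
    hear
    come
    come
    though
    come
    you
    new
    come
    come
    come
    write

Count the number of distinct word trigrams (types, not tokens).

27 tokens → 25 trigram windows in total.
Repeated trigrams (each contributes count−1 duplicates):
  come come come: 2
  come come though: 2
  come come write: 2
  come though come: 2
  hear come come: 2
  new come come: 2
6 duplicate windows → 25 − 6 = 19 distinct.

19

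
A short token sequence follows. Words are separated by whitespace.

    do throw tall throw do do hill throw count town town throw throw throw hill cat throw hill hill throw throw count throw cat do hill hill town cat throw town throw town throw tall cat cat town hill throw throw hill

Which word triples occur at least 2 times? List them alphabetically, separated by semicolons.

Trigram counts meeting the condition (at least 2 times):
  hill throw throw: 2
  throw throw hill: 2
  throw town throw: 2

hill throw throw; throw throw hill; throw town throw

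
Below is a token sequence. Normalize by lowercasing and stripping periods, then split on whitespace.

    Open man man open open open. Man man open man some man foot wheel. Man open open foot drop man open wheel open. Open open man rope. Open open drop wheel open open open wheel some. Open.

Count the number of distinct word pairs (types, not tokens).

37 tokens → 36 bigram windows in total.
Repeated bigrams (each contributes count−1 duplicates):
  open open: 8
  man open: 4
  open man: 4
  man man: 2
  open wheel: 2
  wheel open: 2
16 duplicate windows → 36 − 16 = 20 distinct.

20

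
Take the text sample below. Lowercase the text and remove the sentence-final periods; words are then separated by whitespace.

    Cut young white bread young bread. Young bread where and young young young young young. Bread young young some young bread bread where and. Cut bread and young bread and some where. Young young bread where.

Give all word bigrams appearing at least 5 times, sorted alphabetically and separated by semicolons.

young bread; young young

Bigram counts meeting the condition (at least 5 times):
  young bread: 6
  young young: 6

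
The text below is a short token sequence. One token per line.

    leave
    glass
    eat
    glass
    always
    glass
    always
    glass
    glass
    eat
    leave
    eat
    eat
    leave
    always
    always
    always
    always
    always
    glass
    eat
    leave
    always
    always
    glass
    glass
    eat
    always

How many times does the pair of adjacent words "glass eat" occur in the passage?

Scanning the 27 overlapping bigram windows for "glass eat":
  position 2–3: glass eat
  position 9–10: glass eat
  position 20–21: glass eat
  position 26–27: glass eat

4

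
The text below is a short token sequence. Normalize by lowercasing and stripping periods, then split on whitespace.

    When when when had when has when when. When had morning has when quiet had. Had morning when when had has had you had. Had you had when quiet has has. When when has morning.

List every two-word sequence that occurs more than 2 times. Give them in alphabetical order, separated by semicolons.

has when; when had; when when

Bigram counts meeting the condition (more than 2 times):
  has when: 3
  when had: 3
  when when: 6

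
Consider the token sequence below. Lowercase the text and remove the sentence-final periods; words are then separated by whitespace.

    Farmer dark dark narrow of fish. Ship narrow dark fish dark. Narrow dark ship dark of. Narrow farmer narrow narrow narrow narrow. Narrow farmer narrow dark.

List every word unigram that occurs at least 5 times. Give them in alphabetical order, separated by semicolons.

Unigram counts meeting the condition (at least 5 times):
  dark: 7
  narrow: 10

dark; narrow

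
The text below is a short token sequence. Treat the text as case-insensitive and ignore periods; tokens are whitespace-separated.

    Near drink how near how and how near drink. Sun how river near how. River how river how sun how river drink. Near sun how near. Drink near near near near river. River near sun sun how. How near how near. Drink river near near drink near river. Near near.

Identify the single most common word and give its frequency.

"near", 18 times

Unigram frequencies (highest first):
  near: 18
  how: 12
  river: 8
  drink: 6
  sun: 5
  and: 1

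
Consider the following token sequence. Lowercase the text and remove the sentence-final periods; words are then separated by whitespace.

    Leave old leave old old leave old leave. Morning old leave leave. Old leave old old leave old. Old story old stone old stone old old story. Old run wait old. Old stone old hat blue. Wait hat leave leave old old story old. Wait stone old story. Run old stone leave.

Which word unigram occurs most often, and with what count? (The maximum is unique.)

Unigram frequencies (highest first):
  old: 23
  leave: 11
  stone: 5
  story: 4
  wait: 3
  run: 2
  … (3 more, each ≤ 2)

"old", 23 times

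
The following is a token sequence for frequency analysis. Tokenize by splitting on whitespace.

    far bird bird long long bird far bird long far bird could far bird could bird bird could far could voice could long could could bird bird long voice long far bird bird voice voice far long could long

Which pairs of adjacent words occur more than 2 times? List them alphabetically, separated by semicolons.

bird bird; bird could; bird long; far bird

Bigram counts meeting the condition (more than 2 times):
  bird bird: 4
  bird could: 3
  bird long: 3
  far bird: 5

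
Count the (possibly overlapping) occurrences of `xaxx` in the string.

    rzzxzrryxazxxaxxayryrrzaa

Sliding a length-4 window over the 25 characters (22 positions):
  position 13–16: xaxx

1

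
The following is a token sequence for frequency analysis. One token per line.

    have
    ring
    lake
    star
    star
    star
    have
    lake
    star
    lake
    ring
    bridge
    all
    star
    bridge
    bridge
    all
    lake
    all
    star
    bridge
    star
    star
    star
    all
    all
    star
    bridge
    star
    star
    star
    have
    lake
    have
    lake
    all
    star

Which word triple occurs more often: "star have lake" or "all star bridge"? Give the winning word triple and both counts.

"star have lake": 2 occurrences
"all star bridge": 3 occurrences

"all star bridge" (3 vs 2)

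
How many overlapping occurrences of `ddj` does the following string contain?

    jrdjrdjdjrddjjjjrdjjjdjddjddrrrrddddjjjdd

3

Sliding a length-3 window over the 41 characters (39 positions):
  position 11–13: ddj
  position 24–26: ddj
  position 35–37: ddj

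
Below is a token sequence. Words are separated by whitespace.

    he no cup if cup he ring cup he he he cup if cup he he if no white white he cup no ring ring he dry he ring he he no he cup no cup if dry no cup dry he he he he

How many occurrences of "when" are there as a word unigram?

0

Scanning the 45 tokens for "when":
  (none found)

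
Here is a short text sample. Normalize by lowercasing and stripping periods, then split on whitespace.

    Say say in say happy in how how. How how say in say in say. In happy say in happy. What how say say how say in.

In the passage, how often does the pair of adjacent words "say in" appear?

6

Scanning the 26 overlapping bigram windows for "say in":
  position 2–3: say in
  position 11–12: say in
  position 13–14: say in
  position 15–16: say in
  position 18–19: say in
  position 26–27: say in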